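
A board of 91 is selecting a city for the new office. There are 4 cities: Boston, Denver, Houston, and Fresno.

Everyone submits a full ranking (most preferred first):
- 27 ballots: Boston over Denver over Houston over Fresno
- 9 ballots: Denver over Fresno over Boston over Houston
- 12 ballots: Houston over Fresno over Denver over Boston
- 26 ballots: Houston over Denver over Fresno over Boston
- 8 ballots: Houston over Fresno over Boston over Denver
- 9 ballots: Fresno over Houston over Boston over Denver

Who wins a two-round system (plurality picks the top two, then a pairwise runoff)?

Round 1 first-place votes: Boston 27, Denver 9, Houston 46, Fresno 9. Houston and Boston advance.
Runoff: Houston is ranked above Boston on 55 ballots, Boston above Houston on 36.

Houston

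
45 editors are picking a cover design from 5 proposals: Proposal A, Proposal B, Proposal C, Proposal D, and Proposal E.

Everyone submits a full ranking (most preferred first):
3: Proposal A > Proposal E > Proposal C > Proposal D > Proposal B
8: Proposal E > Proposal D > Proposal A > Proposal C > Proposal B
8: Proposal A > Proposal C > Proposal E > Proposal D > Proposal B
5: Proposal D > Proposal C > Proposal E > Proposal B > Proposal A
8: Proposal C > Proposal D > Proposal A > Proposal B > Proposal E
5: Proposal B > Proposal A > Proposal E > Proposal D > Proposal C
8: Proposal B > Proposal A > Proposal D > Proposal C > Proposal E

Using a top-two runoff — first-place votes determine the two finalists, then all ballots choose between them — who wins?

Round 1 first-place votes: Proposal A 11, Proposal B 13, Proposal C 8, Proposal D 5, Proposal E 8. Proposal B and Proposal A advance.
Runoff: Proposal B is ranked above Proposal A on 18 ballots, Proposal A above Proposal B on 27.

Proposal A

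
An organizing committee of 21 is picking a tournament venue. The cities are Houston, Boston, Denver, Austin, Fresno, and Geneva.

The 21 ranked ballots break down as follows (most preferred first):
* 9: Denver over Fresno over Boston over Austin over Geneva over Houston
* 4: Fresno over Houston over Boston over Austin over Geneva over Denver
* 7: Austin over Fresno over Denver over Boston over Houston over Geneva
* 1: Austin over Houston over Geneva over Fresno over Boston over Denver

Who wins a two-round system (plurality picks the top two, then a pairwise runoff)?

Austin

Round 1 first-place votes: Houston 0, Boston 0, Denver 9, Austin 8, Fresno 4, Geneva 0. Denver and Austin advance.
Runoff: Denver is ranked above Austin on 9 ballots, Austin above Denver on 12.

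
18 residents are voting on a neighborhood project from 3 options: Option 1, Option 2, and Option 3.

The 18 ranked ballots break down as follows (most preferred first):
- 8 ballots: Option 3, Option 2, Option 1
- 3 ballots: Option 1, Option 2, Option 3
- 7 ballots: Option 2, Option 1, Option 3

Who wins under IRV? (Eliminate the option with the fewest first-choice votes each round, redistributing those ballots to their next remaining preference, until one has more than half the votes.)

Option 2

Round 1: Option 1 3, Option 2 7, Option 3 8. Option 1 eliminated.
Round 2: Option 2 10, Option 3 8. Option 2 has a majority (≥10).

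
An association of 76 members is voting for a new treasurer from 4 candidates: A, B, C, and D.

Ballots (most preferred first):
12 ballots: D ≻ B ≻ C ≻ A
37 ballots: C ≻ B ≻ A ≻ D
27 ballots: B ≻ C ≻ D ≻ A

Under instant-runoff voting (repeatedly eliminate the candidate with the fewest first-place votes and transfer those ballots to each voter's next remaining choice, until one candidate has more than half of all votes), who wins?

B

Round 1: A 0, B 27, C 37, D 12. A eliminated.
Round 2: B 27, C 37, D 12. D eliminated.
Round 3: B 39, C 37. B has a majority (≥39).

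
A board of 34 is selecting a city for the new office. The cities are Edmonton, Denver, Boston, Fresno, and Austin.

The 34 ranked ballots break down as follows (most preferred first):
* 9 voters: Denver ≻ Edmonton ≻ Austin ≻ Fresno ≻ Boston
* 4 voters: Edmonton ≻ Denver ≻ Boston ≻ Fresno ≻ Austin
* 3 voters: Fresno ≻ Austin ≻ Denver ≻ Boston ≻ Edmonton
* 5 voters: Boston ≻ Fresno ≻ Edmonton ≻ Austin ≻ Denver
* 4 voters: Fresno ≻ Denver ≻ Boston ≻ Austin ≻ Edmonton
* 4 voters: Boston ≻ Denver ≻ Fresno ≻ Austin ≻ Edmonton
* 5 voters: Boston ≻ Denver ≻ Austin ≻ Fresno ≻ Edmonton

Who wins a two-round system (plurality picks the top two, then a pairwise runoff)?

Denver

Round 1 first-place votes: Edmonton 4, Denver 9, Boston 14, Fresno 7, Austin 0. Boston and Denver advance.
Runoff: Boston is ranked above Denver on 14 ballots, Denver above Boston on 20.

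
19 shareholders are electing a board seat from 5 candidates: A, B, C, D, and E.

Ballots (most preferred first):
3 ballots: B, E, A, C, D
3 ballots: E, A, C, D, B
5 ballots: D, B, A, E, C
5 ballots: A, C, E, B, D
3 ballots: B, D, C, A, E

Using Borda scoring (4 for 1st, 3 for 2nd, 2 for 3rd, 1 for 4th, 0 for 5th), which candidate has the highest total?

A

A: 3×2 + 3×3 + 5×2 + 5×4 + 3×1 = 48
B: 3×4 + 3×0 + 5×3 + 5×1 + 3×4 = 44
C: 3×1 + 3×2 + 5×0 + 5×3 + 3×2 = 30
D: 3×0 + 3×1 + 5×4 + 5×0 + 3×3 = 32
E: 3×3 + 3×4 + 5×1 + 5×2 + 3×0 = 36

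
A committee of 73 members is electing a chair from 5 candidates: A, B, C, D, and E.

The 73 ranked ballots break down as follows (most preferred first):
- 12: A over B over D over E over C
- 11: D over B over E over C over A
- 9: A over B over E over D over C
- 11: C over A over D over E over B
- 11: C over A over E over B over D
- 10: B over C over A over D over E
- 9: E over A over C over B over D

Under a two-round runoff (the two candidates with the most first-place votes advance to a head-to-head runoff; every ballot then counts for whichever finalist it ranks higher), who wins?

Round 1 first-place votes: A 21, B 10, C 22, D 11, E 9. C and A advance.
Runoff: C is ranked above A on 43 ballots, A above C on 30.

C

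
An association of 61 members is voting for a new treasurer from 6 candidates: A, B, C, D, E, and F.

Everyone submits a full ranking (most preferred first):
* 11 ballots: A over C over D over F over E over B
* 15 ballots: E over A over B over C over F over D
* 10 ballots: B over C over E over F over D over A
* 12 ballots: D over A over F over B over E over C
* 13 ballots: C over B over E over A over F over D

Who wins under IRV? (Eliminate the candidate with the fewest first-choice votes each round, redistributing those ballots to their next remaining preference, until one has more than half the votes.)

Round 1: A 11, B 10, C 13, D 12, E 15, F 0. F eliminated.
Round 2: A 11, B 10, C 13, D 12, E 15. B eliminated.
Round 3: A 11, C 23, D 12, E 15. A eliminated.
Round 4: C 34, D 12, E 15. C has a majority (≥31).

C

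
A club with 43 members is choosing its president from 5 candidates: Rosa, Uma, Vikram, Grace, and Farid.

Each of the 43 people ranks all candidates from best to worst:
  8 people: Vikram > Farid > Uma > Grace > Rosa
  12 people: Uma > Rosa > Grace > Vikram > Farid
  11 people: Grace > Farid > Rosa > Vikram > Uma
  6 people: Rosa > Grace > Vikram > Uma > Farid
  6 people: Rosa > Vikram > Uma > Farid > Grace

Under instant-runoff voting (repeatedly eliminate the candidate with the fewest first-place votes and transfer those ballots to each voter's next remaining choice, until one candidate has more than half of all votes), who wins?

Round 1: Rosa 12, Uma 12, Vikram 8, Grace 11, Farid 0. Farid eliminated.
Round 2: Rosa 12, Uma 12, Vikram 8, Grace 11. Vikram eliminated.
Round 3: Rosa 12, Uma 20, Grace 11. Grace eliminated.
Round 4: Rosa 23, Uma 20. Rosa has a majority (≥22).

Rosa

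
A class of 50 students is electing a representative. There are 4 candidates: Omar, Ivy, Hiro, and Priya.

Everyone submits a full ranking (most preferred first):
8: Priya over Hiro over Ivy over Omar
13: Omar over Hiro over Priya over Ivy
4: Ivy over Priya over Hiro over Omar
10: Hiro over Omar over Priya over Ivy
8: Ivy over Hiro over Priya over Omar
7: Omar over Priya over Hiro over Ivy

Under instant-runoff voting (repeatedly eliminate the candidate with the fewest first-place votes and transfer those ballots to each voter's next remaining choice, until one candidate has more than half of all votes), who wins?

Hiro

Round 1: Omar 20, Ivy 12, Hiro 10, Priya 8. Priya eliminated.
Round 2: Omar 20, Ivy 12, Hiro 18. Ivy eliminated.
Round 3: Omar 20, Hiro 30. Hiro has a majority (≥26).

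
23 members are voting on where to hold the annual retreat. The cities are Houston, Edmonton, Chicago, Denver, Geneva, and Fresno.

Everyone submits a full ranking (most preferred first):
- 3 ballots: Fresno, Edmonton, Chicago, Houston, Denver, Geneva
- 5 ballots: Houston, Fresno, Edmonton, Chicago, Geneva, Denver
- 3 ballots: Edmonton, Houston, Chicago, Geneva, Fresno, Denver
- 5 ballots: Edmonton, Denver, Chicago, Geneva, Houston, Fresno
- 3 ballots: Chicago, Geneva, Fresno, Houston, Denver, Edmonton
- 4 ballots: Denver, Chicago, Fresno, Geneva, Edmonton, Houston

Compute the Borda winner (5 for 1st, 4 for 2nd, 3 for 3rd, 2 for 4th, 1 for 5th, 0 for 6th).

Chicago

Houston: 3×2 + 5×5 + 3×4 + 5×1 + 3×2 + 4×0 = 54
Edmonton: 3×4 + 5×3 + 3×5 + 5×5 + 3×0 + 4×1 = 71
Chicago: 3×3 + 5×2 + 3×3 + 5×3 + 3×5 + 4×4 = 74
Denver: 3×1 + 5×0 + 3×0 + 5×4 + 3×1 + 4×5 = 46
Geneva: 3×0 + 5×1 + 3×2 + 5×2 + 3×4 + 4×2 = 41
Fresno: 3×5 + 5×4 + 3×1 + 5×0 + 3×3 + 4×3 = 59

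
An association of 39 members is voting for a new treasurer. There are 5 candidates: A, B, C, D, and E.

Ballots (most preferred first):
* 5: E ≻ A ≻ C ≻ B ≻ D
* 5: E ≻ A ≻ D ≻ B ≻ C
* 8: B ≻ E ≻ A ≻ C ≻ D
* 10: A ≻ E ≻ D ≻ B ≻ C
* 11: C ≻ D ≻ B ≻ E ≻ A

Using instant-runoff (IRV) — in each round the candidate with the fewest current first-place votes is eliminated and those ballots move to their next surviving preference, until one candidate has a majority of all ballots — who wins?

E

Round 1: A 10, B 8, C 11, D 0, E 10. D eliminated.
Round 2: A 10, B 8, C 11, E 10. B eliminated.
Round 3: A 10, C 11, E 18. A eliminated.
Round 4: C 11, E 28. E has a majority (≥20).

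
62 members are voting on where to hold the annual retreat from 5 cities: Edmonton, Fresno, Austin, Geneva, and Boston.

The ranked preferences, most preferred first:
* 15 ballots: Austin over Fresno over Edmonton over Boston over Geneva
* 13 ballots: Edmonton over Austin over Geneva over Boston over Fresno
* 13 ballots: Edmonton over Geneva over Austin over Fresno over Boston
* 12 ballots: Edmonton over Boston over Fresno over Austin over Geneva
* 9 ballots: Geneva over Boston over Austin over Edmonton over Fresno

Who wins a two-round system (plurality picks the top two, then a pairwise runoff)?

Round 1 first-place votes: Edmonton 38, Fresno 0, Austin 15, Geneva 9, Boston 0. Edmonton and Austin advance.
Runoff: Edmonton is ranked above Austin on 38 ballots, Austin above Edmonton on 24.

Edmonton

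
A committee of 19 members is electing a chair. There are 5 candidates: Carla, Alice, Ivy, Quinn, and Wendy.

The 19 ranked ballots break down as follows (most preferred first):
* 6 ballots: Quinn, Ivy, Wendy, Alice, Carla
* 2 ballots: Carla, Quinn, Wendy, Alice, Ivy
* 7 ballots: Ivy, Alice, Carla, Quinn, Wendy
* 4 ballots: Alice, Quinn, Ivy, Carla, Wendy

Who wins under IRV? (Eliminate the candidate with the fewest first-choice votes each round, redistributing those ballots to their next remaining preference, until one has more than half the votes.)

Round 1: Carla 2, Alice 4, Ivy 7, Quinn 6, Wendy 0. Wendy eliminated.
Round 2: Carla 2, Alice 4, Ivy 7, Quinn 6. Carla eliminated.
Round 3: Alice 4, Ivy 7, Quinn 8. Alice eliminated.
Round 4: Ivy 7, Quinn 12. Quinn has a majority (≥10).

Quinn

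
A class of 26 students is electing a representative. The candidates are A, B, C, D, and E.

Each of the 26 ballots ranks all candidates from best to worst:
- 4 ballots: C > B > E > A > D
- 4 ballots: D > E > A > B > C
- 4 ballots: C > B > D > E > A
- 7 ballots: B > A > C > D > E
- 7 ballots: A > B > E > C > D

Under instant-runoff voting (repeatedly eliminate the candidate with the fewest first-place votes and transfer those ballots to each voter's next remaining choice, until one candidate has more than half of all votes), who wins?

Round 1: A 7, B 7, C 8, D 4, E 0. E eliminated.
Round 2: A 7, B 7, C 8, D 4. D eliminated.
Round 3: A 11, B 7, C 8. B eliminated.
Round 4: A 18, C 8. A has a majority (≥14).

A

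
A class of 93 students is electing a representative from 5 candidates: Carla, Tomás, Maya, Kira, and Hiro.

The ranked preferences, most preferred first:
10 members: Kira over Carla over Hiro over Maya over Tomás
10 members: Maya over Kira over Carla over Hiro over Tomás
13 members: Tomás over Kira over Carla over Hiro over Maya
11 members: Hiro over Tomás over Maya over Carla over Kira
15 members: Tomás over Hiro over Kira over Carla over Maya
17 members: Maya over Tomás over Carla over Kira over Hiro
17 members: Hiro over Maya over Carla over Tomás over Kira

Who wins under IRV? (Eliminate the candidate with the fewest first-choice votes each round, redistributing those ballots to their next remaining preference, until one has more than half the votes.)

Round 1: Carla 0, Tomás 28, Maya 27, Kira 10, Hiro 28. Carla eliminated.
Round 2: Tomás 28, Maya 27, Kira 10, Hiro 28. Kira eliminated.
Round 3: Tomás 28, Maya 27, Hiro 38. Maya eliminated.
Round 4: Tomás 45, Hiro 48. Hiro has a majority (≥47).

Hiro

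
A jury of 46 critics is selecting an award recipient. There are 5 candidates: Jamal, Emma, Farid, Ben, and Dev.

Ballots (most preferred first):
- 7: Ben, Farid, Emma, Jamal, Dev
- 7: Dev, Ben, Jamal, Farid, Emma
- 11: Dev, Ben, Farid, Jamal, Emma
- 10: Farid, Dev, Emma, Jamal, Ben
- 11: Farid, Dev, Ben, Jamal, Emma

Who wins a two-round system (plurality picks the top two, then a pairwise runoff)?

Farid

Round 1 first-place votes: Jamal 0, Emma 0, Farid 21, Ben 7, Dev 18. Farid and Dev advance.
Runoff: Farid is ranked above Dev on 28 ballots, Dev above Farid on 18.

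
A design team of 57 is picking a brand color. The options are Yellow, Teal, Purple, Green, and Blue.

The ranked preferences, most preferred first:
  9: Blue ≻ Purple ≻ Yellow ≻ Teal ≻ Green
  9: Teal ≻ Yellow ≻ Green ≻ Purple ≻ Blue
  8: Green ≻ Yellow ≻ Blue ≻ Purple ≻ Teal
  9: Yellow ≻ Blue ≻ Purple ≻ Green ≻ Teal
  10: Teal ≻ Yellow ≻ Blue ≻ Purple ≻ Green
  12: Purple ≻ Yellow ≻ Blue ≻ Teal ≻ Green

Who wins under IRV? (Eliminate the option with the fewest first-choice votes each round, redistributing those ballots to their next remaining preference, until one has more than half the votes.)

Purple

Round 1: Yellow 9, Teal 19, Purple 12, Green 8, Blue 9. Green eliminated.
Round 2: Yellow 17, Teal 19, Purple 12, Blue 9. Blue eliminated.
Round 3: Yellow 17, Teal 19, Purple 21. Yellow eliminated.
Round 4: Teal 19, Purple 38. Purple has a majority (≥29).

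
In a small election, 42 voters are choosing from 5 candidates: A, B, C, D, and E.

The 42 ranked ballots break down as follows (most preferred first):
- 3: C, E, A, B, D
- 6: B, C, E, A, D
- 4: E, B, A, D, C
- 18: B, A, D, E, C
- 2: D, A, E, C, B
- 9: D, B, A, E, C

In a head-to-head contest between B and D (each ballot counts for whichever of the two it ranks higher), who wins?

B is ranked above D on 31 ballots; D above B on 11.

B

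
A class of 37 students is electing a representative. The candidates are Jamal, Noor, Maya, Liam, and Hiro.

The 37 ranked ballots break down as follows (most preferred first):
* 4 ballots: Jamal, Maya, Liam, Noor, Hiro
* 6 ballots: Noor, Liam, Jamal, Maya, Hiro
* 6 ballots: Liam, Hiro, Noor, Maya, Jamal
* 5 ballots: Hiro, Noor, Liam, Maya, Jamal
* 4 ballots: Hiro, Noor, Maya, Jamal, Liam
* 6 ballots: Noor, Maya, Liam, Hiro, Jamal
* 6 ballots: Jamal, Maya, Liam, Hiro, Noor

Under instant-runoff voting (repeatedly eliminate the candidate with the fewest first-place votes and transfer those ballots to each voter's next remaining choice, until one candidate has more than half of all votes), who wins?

Round 1: Jamal 10, Noor 12, Maya 0, Liam 6, Hiro 9. Maya eliminated.
Round 2: Jamal 10, Noor 12, Liam 6, Hiro 9. Liam eliminated.
Round 3: Jamal 10, Noor 12, Hiro 15. Jamal eliminated.
Round 4: Noor 16, Hiro 21. Hiro has a majority (≥19).

Hiro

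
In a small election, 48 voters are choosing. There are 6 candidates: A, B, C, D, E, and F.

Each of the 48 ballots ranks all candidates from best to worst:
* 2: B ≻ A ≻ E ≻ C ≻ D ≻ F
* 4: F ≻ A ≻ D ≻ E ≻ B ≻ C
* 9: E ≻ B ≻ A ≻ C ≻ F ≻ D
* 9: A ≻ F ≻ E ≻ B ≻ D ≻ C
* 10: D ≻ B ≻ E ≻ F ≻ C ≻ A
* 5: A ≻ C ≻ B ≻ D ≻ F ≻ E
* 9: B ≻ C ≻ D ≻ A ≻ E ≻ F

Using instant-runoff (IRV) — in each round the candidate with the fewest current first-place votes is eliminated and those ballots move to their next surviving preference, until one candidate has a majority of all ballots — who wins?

B

Round 1: A 14, B 11, C 0, D 10, E 9, F 4. C eliminated.
Round 2: A 14, B 11, D 10, E 9, F 4. F eliminated.
Round 3: A 18, B 11, D 10, E 9. E eliminated.
Round 4: A 18, B 20, D 10. D eliminated.
Round 5: A 18, B 30. B has a majority (≥25).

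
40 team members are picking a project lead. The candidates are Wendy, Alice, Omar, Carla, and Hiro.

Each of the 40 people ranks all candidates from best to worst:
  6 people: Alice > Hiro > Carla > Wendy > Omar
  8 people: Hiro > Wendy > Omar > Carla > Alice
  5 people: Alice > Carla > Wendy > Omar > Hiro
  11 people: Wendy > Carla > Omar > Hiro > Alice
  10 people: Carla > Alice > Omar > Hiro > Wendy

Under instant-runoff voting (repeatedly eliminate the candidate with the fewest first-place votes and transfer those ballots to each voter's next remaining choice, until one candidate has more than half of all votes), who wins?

Alice

Round 1: Wendy 11, Alice 11, Omar 0, Carla 10, Hiro 8. Omar eliminated.
Round 2: Wendy 11, Alice 11, Carla 10, Hiro 8. Hiro eliminated.
Round 3: Wendy 19, Alice 11, Carla 10. Carla eliminated.
Round 4: Wendy 19, Alice 21. Alice has a majority (≥21).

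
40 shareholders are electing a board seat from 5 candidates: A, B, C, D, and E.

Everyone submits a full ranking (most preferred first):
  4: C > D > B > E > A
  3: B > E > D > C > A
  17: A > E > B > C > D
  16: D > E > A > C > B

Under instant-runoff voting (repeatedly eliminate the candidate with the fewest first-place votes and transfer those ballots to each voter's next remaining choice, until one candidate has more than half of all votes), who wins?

Round 1: A 17, B 3, C 4, D 16, E 0. E eliminated.
Round 2: A 17, B 3, C 4, D 16. B eliminated.
Round 3: A 17, C 4, D 19. C eliminated.
Round 4: A 17, D 23. D has a majority (≥21).

D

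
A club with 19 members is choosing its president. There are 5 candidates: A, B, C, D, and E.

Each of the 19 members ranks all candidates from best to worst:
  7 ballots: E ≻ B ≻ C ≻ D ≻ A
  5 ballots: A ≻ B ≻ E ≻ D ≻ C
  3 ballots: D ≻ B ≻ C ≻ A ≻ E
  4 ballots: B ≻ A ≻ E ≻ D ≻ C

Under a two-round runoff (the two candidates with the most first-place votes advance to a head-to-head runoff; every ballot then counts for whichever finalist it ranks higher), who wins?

A

Round 1 first-place votes: A 5, B 4, C 0, D 3, E 7. E and A advance.
Runoff: E is ranked above A on 7 ballots, A above E on 12.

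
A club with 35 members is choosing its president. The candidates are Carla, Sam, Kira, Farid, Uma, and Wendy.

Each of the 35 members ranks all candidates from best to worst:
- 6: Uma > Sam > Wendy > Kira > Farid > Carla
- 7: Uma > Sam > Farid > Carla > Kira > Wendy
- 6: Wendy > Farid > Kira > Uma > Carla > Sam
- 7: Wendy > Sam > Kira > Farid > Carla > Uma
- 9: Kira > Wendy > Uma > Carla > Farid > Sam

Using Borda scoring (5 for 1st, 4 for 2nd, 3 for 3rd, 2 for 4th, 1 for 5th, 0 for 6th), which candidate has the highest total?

Wendy

Carla: 6×0 + 7×2 + 6×1 + 7×1 + 9×2 = 45
Sam: 6×4 + 7×4 + 6×0 + 7×4 + 9×0 = 80
Kira: 6×2 + 7×1 + 6×3 + 7×3 + 9×5 = 103
Farid: 6×1 + 7×3 + 6×4 + 7×2 + 9×1 = 74
Uma: 6×5 + 7×5 + 6×2 + 7×0 + 9×3 = 104
Wendy: 6×3 + 7×0 + 6×5 + 7×5 + 9×4 = 119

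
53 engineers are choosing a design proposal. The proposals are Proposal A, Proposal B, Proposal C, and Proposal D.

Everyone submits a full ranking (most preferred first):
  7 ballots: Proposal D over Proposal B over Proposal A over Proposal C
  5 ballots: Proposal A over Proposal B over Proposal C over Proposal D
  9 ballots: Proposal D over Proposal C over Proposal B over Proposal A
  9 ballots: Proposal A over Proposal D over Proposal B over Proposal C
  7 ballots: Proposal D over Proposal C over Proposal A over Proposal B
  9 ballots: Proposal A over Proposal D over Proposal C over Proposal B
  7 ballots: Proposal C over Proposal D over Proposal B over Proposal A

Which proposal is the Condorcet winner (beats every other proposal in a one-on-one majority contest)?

Proposal D vs Proposal A: 30–23
Proposal D vs Proposal B: 48–5
Proposal D vs Proposal C: 41–12
Proposal D beats every other proposal.

Proposal D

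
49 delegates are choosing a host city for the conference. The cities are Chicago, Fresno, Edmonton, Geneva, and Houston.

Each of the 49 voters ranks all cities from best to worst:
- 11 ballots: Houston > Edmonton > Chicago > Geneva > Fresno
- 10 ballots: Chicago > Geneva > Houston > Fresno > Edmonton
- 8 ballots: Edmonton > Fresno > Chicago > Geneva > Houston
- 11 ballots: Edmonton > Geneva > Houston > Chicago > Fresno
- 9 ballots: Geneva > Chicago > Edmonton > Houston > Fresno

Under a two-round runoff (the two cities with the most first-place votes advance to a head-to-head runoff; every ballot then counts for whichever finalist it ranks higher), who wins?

Edmonton

Round 1 first-place votes: Chicago 10, Fresno 0, Edmonton 19, Geneva 9, Houston 11. Edmonton and Houston advance.
Runoff: Edmonton is ranked above Houston on 28 ballots, Houston above Edmonton on 21.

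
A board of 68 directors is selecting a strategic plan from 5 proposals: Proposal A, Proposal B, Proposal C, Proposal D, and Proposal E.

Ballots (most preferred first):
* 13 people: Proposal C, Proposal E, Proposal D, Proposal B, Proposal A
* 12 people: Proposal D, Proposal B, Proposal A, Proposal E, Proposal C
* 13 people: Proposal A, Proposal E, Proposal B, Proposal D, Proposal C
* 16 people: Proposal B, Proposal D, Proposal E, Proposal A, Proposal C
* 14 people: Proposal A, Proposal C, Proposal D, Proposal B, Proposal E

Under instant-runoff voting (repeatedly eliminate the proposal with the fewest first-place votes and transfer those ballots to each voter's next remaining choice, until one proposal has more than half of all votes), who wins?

Round 1: Proposal A 27, Proposal B 16, Proposal C 13, Proposal D 12, Proposal E 0. Proposal E eliminated.
Round 2: Proposal A 27, Proposal B 16, Proposal C 13, Proposal D 12. Proposal D eliminated.
Round 3: Proposal A 27, Proposal B 28, Proposal C 13. Proposal C eliminated.
Round 4: Proposal A 27, Proposal B 41. Proposal B has a majority (≥35).

Proposal B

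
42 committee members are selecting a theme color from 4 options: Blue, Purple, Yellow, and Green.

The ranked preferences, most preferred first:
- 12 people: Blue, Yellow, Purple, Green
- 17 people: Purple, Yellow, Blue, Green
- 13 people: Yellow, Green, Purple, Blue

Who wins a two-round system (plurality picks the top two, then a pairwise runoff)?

Round 1 first-place votes: Blue 12, Purple 17, Yellow 13, Green 0. Purple and Yellow advance.
Runoff: Purple is ranked above Yellow on 17 ballots, Yellow above Purple on 25.

Yellow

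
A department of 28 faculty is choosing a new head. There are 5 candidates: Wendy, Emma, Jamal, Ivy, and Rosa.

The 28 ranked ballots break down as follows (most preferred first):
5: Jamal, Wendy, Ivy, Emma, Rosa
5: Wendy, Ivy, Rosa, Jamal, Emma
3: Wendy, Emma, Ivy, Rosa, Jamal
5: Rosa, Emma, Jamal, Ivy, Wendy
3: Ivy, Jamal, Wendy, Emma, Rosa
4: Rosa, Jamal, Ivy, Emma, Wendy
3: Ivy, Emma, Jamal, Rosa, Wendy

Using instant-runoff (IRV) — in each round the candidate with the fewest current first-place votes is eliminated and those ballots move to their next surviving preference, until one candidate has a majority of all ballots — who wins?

Round 1: Wendy 8, Emma 0, Jamal 5, Ivy 6, Rosa 9. Emma eliminated.
Round 2: Wendy 8, Jamal 5, Ivy 6, Rosa 9. Jamal eliminated.
Round 3: Wendy 13, Ivy 6, Rosa 9. Ivy eliminated.
Round 4: Wendy 16, Rosa 12. Wendy has a majority (≥15).

Wendy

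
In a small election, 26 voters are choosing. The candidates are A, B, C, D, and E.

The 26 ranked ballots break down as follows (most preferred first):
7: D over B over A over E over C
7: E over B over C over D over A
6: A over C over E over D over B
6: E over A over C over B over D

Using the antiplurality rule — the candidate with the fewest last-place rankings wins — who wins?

Last-place votes: A 7, B 6, C 7, D 6, E 0.

E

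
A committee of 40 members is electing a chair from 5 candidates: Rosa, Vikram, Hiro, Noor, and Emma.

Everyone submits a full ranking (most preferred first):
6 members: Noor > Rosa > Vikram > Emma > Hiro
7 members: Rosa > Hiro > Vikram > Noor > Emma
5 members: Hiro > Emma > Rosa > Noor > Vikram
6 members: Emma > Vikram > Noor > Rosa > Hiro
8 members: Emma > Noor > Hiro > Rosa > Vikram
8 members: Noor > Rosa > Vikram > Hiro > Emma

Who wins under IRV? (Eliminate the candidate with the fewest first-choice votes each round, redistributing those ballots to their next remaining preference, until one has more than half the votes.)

Noor

Round 1: Rosa 7, Vikram 0, Hiro 5, Noor 14, Emma 14. Vikram eliminated.
Round 2: Rosa 7, Hiro 5, Noor 14, Emma 14. Hiro eliminated.
Round 3: Rosa 7, Noor 14, Emma 19. Rosa eliminated.
Round 4: Noor 21, Emma 19. Noor has a majority (≥21).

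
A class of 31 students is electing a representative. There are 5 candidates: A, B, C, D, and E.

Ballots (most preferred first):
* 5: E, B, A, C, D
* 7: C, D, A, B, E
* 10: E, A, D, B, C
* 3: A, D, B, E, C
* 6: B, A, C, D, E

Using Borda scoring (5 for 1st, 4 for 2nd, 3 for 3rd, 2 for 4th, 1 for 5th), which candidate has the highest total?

A

A: 5×3 + 7×3 + 10×4 + 3×5 + 6×4 = 115
B: 5×4 + 7×2 + 10×2 + 3×3 + 6×5 = 93
C: 5×2 + 7×5 + 10×1 + 3×1 + 6×3 = 76
D: 5×1 + 7×4 + 10×3 + 3×4 + 6×2 = 87
E: 5×5 + 7×1 + 10×5 + 3×2 + 6×1 = 94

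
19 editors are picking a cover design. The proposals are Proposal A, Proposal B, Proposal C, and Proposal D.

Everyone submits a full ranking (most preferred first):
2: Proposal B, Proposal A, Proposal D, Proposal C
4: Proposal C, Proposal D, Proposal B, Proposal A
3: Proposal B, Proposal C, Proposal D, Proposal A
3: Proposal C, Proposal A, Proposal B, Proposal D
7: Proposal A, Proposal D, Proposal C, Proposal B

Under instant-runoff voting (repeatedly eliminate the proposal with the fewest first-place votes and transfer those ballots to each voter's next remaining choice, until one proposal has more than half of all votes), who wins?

Round 1: Proposal A 7, Proposal B 5, Proposal C 7, Proposal D 0. Proposal D eliminated.
Round 2: Proposal A 7, Proposal B 5, Proposal C 7. Proposal B eliminated.
Round 3: Proposal A 9, Proposal C 10. Proposal C has a majority (≥10).

Proposal C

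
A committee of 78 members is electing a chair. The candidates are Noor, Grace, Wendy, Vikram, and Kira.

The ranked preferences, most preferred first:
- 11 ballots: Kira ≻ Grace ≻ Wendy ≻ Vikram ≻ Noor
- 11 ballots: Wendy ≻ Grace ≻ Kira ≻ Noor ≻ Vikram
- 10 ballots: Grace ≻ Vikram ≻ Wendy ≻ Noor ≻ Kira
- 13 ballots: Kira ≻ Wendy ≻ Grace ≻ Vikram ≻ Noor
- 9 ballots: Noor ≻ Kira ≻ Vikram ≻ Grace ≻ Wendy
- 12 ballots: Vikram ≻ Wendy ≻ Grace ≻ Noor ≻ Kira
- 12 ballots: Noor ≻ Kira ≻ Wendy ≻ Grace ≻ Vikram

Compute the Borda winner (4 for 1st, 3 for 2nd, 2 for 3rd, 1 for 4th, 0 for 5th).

Wendy

Noor: 11×0 + 11×1 + 10×1 + 13×0 + 9×4 + 12×1 + 12×4 = 117
Grace: 11×3 + 11×3 + 10×4 + 13×2 + 9×1 + 12×2 + 12×1 = 177
Wendy: 11×2 + 11×4 + 10×2 + 13×3 + 9×0 + 12×3 + 12×2 = 185
Vikram: 11×1 + 11×0 + 10×3 + 13×1 + 9×2 + 12×4 + 12×0 = 120
Kira: 11×4 + 11×2 + 10×0 + 13×4 + 9×3 + 12×0 + 12×3 = 181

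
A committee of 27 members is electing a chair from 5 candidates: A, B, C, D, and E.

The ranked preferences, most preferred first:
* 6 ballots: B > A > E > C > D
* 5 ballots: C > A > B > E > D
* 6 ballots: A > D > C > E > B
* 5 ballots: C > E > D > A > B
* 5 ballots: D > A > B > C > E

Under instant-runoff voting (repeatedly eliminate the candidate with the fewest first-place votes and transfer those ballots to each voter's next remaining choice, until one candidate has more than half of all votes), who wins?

Round 1: A 6, B 6, C 10, D 5, E 0. E eliminated.
Round 2: A 6, B 6, C 10, D 5. D eliminated.
Round 3: A 11, B 6, C 10. B eliminated.
Round 4: A 17, C 10. A has a majority (≥14).

A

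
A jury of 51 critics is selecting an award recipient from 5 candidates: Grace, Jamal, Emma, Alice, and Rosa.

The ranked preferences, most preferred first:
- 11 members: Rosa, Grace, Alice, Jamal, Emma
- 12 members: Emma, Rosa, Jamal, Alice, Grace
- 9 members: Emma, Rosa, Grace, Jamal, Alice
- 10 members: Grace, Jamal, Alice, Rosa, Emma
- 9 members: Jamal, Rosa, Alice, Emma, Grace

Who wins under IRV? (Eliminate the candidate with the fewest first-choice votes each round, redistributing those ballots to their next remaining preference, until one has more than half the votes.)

Rosa

Round 1: Grace 10, Jamal 9, Emma 21, Alice 0, Rosa 11. Alice eliminated.
Round 2: Grace 10, Jamal 9, Emma 21, Rosa 11. Jamal eliminated.
Round 3: Grace 10, Emma 21, Rosa 20. Grace eliminated.
Round 4: Emma 21, Rosa 30. Rosa has a majority (≥26).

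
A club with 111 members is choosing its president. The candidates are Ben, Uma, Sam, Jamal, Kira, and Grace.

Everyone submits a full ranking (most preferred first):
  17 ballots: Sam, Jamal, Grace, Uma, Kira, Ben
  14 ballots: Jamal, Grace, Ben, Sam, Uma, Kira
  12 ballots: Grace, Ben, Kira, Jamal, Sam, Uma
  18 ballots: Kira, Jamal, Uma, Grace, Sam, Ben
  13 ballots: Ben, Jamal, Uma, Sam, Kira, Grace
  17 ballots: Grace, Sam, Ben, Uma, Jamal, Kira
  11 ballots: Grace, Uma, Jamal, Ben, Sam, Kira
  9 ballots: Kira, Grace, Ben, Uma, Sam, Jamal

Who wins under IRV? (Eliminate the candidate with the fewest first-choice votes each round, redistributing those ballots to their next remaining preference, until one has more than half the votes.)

Jamal

Round 1: Ben 13, Uma 0, Sam 17, Jamal 14, Kira 27, Grace 40. Uma eliminated.
Round 2: Ben 13, Sam 17, Jamal 14, Kira 27, Grace 40. Ben eliminated.
Round 3: Sam 17, Jamal 27, Kira 27, Grace 40. Sam eliminated.
Round 4: Jamal 44, Kira 27, Grace 40. Kira eliminated.
Round 5: Jamal 62, Grace 49. Jamal has a majority (≥56).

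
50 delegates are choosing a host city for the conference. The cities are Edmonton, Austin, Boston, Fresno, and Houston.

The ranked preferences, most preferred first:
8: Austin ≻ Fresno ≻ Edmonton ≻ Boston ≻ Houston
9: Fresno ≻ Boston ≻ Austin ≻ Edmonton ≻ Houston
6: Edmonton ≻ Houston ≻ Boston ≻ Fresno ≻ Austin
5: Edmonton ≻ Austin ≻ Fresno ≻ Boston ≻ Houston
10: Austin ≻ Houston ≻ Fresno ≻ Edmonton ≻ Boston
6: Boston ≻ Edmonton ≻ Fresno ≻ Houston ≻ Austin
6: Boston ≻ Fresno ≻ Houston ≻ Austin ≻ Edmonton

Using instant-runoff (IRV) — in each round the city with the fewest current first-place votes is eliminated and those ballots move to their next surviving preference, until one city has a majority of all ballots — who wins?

Boston

Round 1: Edmonton 11, Austin 18, Boston 12, Fresno 9, Houston 0. Houston eliminated.
Round 2: Edmonton 11, Austin 18, Boston 12, Fresno 9. Fresno eliminated.
Round 3: Edmonton 11, Austin 18, Boston 21. Edmonton eliminated.
Round 4: Austin 23, Boston 27. Boston has a majority (≥26).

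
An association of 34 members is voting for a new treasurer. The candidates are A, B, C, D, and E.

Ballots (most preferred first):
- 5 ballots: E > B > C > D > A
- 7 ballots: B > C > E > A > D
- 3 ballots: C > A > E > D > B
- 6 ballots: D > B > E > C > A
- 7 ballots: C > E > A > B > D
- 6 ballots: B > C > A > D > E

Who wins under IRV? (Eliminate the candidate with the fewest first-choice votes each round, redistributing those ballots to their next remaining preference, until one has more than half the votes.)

Round 1: A 0, B 13, C 10, D 6, E 5. A eliminated.
Round 2: B 13, C 10, D 6, E 5. E eliminated.
Round 3: B 18, C 10, D 6. B has a majority (≥18).

B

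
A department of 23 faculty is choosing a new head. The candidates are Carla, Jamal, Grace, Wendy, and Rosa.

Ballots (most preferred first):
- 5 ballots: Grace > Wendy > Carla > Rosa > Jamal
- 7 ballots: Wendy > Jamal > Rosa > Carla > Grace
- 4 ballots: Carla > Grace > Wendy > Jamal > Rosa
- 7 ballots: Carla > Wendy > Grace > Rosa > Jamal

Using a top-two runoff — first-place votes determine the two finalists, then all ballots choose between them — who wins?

Round 1 first-place votes: Carla 11, Jamal 0, Grace 5, Wendy 7, Rosa 0. Carla and Wendy advance.
Runoff: Carla is ranked above Wendy on 11 ballots, Wendy above Carla on 12.

Wendy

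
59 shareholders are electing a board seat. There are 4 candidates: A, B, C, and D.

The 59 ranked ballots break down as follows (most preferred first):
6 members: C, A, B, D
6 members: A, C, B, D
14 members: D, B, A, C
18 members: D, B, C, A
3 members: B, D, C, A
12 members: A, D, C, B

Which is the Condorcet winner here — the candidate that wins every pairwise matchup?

D

D vs A: 35–24
D vs B: 44–15
D vs C: 47–12
D beats every other candidate.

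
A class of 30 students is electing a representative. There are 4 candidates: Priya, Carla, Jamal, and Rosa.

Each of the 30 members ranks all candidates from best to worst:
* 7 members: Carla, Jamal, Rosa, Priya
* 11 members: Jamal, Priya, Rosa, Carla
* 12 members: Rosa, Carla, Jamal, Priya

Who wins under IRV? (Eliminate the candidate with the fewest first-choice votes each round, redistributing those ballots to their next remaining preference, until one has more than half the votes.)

Round 1: Priya 0, Carla 7, Jamal 11, Rosa 12. Priya eliminated.
Round 2: Carla 7, Jamal 11, Rosa 12. Carla eliminated.
Round 3: Jamal 18, Rosa 12. Jamal has a majority (≥16).

Jamal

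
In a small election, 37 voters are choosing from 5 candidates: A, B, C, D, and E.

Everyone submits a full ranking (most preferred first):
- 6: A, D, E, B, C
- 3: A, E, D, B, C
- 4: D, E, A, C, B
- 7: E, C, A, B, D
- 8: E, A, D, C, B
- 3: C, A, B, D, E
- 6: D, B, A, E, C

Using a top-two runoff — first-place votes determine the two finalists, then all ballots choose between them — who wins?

Round 1 first-place votes: A 9, B 0, C 3, D 10, E 15. E and D advance.
Runoff: E is ranked above D on 18 ballots, D above E on 19.

D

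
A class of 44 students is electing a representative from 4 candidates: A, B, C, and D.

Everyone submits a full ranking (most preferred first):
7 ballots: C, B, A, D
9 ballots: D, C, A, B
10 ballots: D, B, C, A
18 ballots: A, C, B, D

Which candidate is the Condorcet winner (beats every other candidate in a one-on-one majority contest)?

C vs A: 26–18
C vs B: 34–10
C vs D: 25–19
C beats every other candidate.

C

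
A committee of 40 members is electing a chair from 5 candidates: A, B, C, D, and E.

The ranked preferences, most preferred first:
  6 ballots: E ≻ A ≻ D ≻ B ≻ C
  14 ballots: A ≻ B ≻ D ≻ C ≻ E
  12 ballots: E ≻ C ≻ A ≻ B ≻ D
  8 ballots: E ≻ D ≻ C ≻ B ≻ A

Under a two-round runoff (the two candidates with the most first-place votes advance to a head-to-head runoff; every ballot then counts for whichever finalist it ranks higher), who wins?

E

Round 1 first-place votes: A 14, B 0, C 0, D 0, E 26. E and A advance.
Runoff: E is ranked above A on 26 ballots, A above E on 14.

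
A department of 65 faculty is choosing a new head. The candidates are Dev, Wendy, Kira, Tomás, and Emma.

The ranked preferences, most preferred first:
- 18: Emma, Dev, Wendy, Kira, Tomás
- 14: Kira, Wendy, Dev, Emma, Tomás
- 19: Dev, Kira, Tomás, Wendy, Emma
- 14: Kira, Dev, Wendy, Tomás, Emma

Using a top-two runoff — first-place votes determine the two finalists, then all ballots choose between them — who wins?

Dev

Round 1 first-place votes: Dev 19, Wendy 0, Kira 28, Tomás 0, Emma 18. Kira and Dev advance.
Runoff: Kira is ranked above Dev on 28 ballots, Dev above Kira on 37.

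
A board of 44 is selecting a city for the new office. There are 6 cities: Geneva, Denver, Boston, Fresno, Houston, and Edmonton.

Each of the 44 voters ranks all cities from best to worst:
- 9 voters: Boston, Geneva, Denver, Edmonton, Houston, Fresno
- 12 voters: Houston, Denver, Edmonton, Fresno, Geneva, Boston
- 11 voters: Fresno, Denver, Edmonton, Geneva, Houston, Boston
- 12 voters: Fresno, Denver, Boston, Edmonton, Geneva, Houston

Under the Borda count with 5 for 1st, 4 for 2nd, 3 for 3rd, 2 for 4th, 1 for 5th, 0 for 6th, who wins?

Geneva: 9×4 + 12×1 + 11×2 + 12×1 = 82
Denver: 9×3 + 12×4 + 11×4 + 12×4 = 167
Boston: 9×5 + 12×0 + 11×0 + 12×3 = 81
Fresno: 9×0 + 12×2 + 11×5 + 12×5 = 139
Houston: 9×1 + 12×5 + 11×1 + 12×0 = 80
Edmonton: 9×2 + 12×3 + 11×3 + 12×2 = 111

Denver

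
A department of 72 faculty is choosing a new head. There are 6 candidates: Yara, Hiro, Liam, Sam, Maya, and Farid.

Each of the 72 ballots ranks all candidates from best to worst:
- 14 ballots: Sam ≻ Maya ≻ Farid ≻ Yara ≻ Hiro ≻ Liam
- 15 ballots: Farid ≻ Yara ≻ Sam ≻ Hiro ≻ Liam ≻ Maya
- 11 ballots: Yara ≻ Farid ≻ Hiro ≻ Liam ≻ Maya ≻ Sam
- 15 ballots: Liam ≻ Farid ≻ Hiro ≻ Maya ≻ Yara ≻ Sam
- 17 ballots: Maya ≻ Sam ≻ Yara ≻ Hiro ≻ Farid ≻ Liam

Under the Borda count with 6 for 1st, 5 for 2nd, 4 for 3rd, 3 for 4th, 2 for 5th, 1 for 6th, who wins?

Yara: 14×3 + 15×5 + 11×6 + 15×2 + 17×4 = 281
Hiro: 14×2 + 15×3 + 11×4 + 15×4 + 17×3 = 228
Liam: 14×1 + 15×2 + 11×3 + 15×6 + 17×1 = 184
Sam: 14×6 + 15×4 + 11×1 + 15×1 + 17×5 = 255
Maya: 14×5 + 15×1 + 11×2 + 15×3 + 17×6 = 254
Farid: 14×4 + 15×6 + 11×5 + 15×5 + 17×2 = 310

Farid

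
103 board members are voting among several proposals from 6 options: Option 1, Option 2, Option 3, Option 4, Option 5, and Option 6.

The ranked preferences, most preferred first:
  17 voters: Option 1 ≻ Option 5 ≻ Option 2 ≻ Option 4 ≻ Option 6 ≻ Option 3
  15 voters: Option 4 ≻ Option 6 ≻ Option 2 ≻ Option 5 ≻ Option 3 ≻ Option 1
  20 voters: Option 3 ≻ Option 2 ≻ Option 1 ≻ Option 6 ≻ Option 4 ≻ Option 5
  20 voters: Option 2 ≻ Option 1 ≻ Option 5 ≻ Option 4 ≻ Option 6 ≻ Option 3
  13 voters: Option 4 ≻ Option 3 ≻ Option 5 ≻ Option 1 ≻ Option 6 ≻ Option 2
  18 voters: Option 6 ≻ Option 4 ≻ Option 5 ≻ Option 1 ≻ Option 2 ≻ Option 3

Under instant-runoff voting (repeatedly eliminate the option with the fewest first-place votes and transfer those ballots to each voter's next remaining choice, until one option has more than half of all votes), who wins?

Round 1: Option 1 17, Option 2 20, Option 3 20, Option 4 28, Option 5 0, Option 6 18. Option 5 eliminated.
Round 2: Option 1 17, Option 2 20, Option 3 20, Option 4 28, Option 6 18. Option 1 eliminated.
Round 3: Option 2 37, Option 3 20, Option 4 28, Option 6 18. Option 6 eliminated.
Round 4: Option 2 37, Option 3 20, Option 4 46. Option 3 eliminated.
Round 5: Option 2 57, Option 4 46. Option 2 has a majority (≥52).

Option 2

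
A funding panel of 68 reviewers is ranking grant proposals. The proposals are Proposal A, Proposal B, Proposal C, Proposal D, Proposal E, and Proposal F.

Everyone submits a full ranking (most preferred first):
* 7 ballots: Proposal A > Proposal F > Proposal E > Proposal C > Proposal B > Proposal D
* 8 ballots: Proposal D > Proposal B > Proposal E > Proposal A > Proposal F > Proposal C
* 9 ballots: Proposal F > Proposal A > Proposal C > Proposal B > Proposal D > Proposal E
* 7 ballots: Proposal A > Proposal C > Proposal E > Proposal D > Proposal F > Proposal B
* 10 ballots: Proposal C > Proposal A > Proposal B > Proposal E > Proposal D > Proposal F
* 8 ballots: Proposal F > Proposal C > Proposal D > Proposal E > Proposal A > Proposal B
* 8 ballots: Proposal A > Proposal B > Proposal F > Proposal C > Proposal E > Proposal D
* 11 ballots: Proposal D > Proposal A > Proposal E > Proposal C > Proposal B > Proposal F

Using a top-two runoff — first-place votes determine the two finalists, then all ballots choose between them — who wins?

Proposal A

Round 1 first-place votes: Proposal A 22, Proposal B 0, Proposal C 10, Proposal D 19, Proposal E 0, Proposal F 17. Proposal A and Proposal D advance.
Runoff: Proposal A is ranked above Proposal D on 41 ballots, Proposal D above Proposal A on 27.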